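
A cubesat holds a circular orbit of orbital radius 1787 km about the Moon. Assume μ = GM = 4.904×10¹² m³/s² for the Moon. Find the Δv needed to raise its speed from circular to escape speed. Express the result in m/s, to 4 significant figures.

Δv ≈ 686.2 m/s

r = 1787 km = 1.787×10⁶ m.
Circular speed v_c = √(μ/r) = 1657 m/s.
Escape speed v_esc = √(2μ/r) = √2 × v_c = 2343 m/s.
Δv = v_esc − v_c = 686.2 m/s.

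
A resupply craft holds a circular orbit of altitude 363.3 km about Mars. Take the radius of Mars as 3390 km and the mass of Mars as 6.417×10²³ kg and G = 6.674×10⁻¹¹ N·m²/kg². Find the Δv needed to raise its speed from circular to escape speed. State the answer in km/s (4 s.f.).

Δv ≈ 1.399 km/s

μ = GM = 6.674×10⁻¹¹ × 6.417×10²³ = 4.283×10¹³ m³/s².
r = 3390 + 363.3 = 3753.3 km = 3.7533×10⁶ m.
Circular speed v_c = √(μ/r) = 3378 m/s.
Escape speed v_esc = √(2μ/r) = √2 × v_c = 4777 m/s.
Δv = v_esc − v_c = 1399 m/s = 1.399 km/s.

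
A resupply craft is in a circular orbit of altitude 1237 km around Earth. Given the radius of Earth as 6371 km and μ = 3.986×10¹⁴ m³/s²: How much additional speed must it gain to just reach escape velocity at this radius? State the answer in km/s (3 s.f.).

Δv ≈ 3.00 km/s

r = 6371 + 1237 = 7608.0 km = 7.6080×10⁶ m.
Circular speed v_c = √(μ/r) = 7238 m/s.
Escape speed v_esc = √(2μ/r) = √2 × v_c = 10240 m/s.
Δv = v_esc − v_c = 2998 m/s = 2.998 km/s.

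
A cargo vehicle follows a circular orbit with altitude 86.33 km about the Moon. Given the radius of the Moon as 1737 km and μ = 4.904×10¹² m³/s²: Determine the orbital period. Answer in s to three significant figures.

r = 1737 + 86.33 = 1823.3 km = 1.8233×10⁶ m.
Kepler's third law: T = 2π√(r³/μ) = 2π√((1.823×10⁶)³ / 4.904×10¹²).
r³/μ = 1.236×10⁶ s², so T = 2π × 1.112×10³ = 6.986×10³ s.

T ≈ 6990 s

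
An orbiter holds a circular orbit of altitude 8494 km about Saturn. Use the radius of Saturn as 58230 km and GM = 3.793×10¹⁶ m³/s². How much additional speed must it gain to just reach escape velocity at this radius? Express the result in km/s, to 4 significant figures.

Δv ≈ 9.876 km/s

r = 58230 + 8494 = 66724 km = 6.6724×10⁷ m.
Circular speed v_c = √(μ/r) = 23840 m/s.
Escape speed v_esc = √(2μ/r) = √2 × v_c = 33720 m/s.
Δv = v_esc − v_c = 9876 m/s = 9.876 km/s.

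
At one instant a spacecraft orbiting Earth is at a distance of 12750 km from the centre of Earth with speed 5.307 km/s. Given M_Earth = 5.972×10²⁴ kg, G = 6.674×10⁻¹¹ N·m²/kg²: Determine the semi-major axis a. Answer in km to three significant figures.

a ≈ 11600 km

μ = GM = 6.674×10⁻¹¹ × 5.972×10²⁴ = 3.986×10¹⁴ m³/s².
r = 1.275×10⁷ m.
Specific orbital energy ε = v²/2 − μ/r = (5307)²/2 − 3.986×10¹⁴/1.275×10⁷ = -1.718×10⁷ J/kg.
Since ε = −μ/(2a), a = −μ/(2ε) = 1.160×10⁷ m = 11601 km.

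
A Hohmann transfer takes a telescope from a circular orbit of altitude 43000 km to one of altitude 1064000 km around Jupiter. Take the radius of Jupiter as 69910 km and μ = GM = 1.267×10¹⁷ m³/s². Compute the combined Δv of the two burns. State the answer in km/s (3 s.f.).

Δv_total ≈ 17.8 km/s

r₁ = 69910 + 43000 = 112910 km = 1.1291×10⁸ m.
r₂ = 69910 + 1064000 = 1133900 km = 1.1339×10⁹ m.
Transfer ellipse a_t = (r₁ + r₂)/2 = 6.234×10⁸ m.
At r₁: circular v_c1 = √(μ/r₁) = 33500 m/s; transfer-perijove v_p = √[μ(2/r₁ − 1/a_t)] = 45180 m/s.
Δv₁ = v_p − v_c1 = 11680 m/s.
At r₂: circular v_c2 = √(μ/r₂) = 10570 m/s; transfer-apojove v_a = √[μ(2/r₂ − 1/a_t)] = 4499 m/s.
Δv₂ = v_c2 − v_a = 6072 m/s.
Total Δv = Δv₁ + Δv₂ = 17750 m/s = 17.75 km/s.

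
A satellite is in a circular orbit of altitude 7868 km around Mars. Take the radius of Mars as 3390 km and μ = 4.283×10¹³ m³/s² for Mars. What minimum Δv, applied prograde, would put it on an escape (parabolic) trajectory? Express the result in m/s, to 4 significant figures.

r = 3390 + 7868 = 11258 km = 1.1258×10⁷ m.
Circular speed v_c = √(μ/r) = 1950 m/s.
Escape speed v_esc = √(2μ/r) = √2 × v_c = 2758 m/s.
Δv = v_esc − v_c = 807.9 m/s.

Δv ≈ 807.9 m/s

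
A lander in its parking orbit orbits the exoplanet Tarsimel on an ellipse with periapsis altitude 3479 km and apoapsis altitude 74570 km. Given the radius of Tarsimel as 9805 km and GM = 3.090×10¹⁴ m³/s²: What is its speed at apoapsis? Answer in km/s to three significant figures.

r_p = 9805 + 3479 = 13284 km = 1.3284×10⁷ m.
r_a = 9805 + 74570 = 84375 km = 8.4375×10⁷ m.
Semi-major axis a = (r_p + r_a)/2 = 48830 km = 4.883×10⁷ m.
Vis-viva: v² = μ(2/r − 1/a) = 3.090×10¹⁴ × (2.370×10⁻⁸ − 2.048×10⁻⁸) = 9.963×10⁵ m²/s².
v = 998.1 m/s = 0.9981 km/s.

v ≈ 0.998 km/s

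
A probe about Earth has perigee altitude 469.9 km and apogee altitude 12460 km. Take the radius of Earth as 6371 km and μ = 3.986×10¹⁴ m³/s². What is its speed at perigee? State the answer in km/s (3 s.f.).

v ≈ 9.25 km/s

r_p = 6371 + 469.9 = 6840.9 km = 6.8409×10⁶ m.
r_a = 6371 + 12460 = 18831 km = 1.8831×10⁷ m.
Semi-major axis a = (r_p + r_a)/2 = 12836 km = 1.284×10⁷ m.
Vis-viva: v² = μ(2/r − 1/a) = 3.986×10¹⁴ × (2.924×10⁻⁷ − 7.791×10⁻⁸) = 8.548×10⁷ m²/s².
v = 9246 m/s = 9.246 km/s.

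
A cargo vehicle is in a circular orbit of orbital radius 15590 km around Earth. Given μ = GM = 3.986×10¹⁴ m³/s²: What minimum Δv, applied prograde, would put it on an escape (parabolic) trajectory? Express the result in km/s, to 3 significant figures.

r = 15590 km = 1.559×10⁷ m.
Circular speed v_c = √(μ/r) = 5056 m/s.
Escape speed v_esc = √(2μ/r) = √2 × v_c = 7151 m/s.
Δv = v_esc − v_c = 2094 m/s = 2.094 km/s.

Δv ≈ 2.09 km/s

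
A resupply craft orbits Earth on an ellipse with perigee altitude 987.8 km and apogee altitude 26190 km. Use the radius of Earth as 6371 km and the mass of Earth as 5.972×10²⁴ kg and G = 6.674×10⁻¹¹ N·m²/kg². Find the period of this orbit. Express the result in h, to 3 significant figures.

T ≈ 7.80 h

μ = GM = 6.674×10⁻¹¹ × 5.972×10²⁴ = 3.986×10¹⁴ m³/s².
r_p = 6371 + 987.8 = 7358.8 km = 7.3588×10⁶ m.
r_a = 6371 + 26190 = 32561 km = 3.2561×10⁷ m.
Semi-major axis a = (r_p + r_a)/2 = (7358.8 + 32561)/2 = 19960 km = 1.996×10⁷ m.
By Kepler's third law T = 2π√(a³/μ) = 2π × 4.467×10³ = 2.806×10⁴ s.
= 7.796 h.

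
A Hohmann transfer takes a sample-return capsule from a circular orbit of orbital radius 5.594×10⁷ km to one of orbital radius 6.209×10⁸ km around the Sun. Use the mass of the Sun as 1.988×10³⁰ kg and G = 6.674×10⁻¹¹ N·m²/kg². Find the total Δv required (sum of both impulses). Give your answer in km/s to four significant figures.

μ = GM = 6.674×10⁻¹¹ × 1.988×10³⁰ = 1.327×10²⁰ m³/s².
r₁ = 5.594×10⁷ km = 5.594×10¹⁰ m.
r₂ = 6.209×10⁸ km = 6.209×10¹¹ m.
Transfer ellipse a_t = (r₁ + r₂)/2 = 3.384×10¹¹ m.
At r₁: circular v_c1 = √(μ/r₁) = 48700 m/s; transfer-perihelion v_p = √[μ(2/r₁ − 1/a_t)] = 65970 m/s.
Δv₁ = v_p − v_c1 = 17270 m/s.
At r₂: circular v_c2 = √(μ/r₂) = 14620 m/s; transfer-aphelion v_a = √[μ(2/r₂ − 1/a_t)] = 5943 m/s.
Δv₂ = v_c2 − v_a = 8675 m/s.
Total Δv = Δv₁ + Δv₂ = 25940 m/s = 25.94 km/s.

Δv_total ≈ 25.94 km/s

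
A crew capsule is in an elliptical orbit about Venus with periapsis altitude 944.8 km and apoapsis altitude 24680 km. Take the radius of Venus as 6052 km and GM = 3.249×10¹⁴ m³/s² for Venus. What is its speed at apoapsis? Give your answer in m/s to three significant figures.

v ≈ 1980 m/s

r_p = 6052 + 944.8 = 6996.8 km = 6.9968×10⁶ m.
r_a = 6052 + 24680 = 30732 km = 3.0732×10⁷ m.
Semi-major axis a = (r_p + r_a)/2 = 18864 km = 1.886×10⁷ m.
Vis-viva: v² = μ(2/r − 1/a) = 3.249×10¹⁴ × (6.508×10⁻⁸ − 5.301×10⁻⁸) = 3.921×10⁶ m²/s².
v = 1980 m/s.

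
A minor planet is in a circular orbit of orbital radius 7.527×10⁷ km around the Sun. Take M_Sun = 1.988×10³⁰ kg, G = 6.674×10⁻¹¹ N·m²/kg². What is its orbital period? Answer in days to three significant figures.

μ = GM = 6.674×10⁻¹¹ × 1.988×10³⁰ = 1.327×10²⁰ m³/s².
r = 7.527×10⁷ km = 7.527×10¹⁰ m.
Kepler's third law: T = 2π√(r³/μ) = 2π√((7.527×10¹⁰)³ / 1.327×10²⁰).
r³/μ = 3.214×10¹² s², so T = 2π × 1.793×10⁶ = 1.126×10⁷ s.
Converting: 1.126×10⁷ s ÷ 86400 = 130.4 days.

T ≈ 130 days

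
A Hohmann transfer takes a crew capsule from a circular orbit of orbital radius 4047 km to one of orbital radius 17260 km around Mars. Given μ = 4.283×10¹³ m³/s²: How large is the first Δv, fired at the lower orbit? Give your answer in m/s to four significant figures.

r₁ = 4047 km = 4.047×10⁶ m.
r₂ = 17260 km = 1.726×10⁷ m.
Transfer ellipse a_t = (r₁ + r₂)/2 = 1.065×10⁷ m.
At r₁: circular v_c1 = √(μ/r₁) = 3253 m/s; transfer-periapsis v_p = √[μ(2/r₁ − 1/a_t)] = 4141 m/s.
Δv₁ = v_p − v_c1 = 887.6 m/s.

Δv ≈ 887.6 m/s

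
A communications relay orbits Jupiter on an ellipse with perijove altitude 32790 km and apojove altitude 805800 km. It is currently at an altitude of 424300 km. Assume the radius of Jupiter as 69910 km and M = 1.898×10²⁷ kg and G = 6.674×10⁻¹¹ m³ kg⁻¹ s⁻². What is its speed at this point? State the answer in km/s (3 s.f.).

μ = GM = 6.674×10⁻¹¹ × 1.898×10²⁷ = 1.267×10¹⁷ m³/s².
r_p = 69910 + 32790 = 102700 km = 1.0270×10⁸ m.
r_a = 69910 + 805800 = 875710 km = 8.7571×10⁸ m.
r = 69910 + 424300 = 4.9421×10⁵ km = 4.942×10⁸ m.
Semi-major axis a = (r_p + r_a)/2 = 4.8920×10⁵ km = 4.892×10⁸ m.
Vis-viva: v² = μ(2/r − 1/a) = 1.267×10¹⁷ × (4.047×10⁻⁹ − 2.044×10⁻⁹) = 2.537×10⁸ m²/s².
v = 15930 m/s = 15.93 km/s.

v ≈ 15.9 km/s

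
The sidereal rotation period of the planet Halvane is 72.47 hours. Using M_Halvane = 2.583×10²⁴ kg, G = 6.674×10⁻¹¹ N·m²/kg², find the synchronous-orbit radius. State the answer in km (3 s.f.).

r_sync ≈ 66700 km

μ = GM = 6.674×10⁻¹¹ × 2.583×10²⁴ = 1.724×10¹⁴ m³/s².
T = 72.47 hours = 2.609×10⁵ s.
A synchronous orbit has period T, so by Kepler's third law a = (μT²/4π²)^(1/3).
μT²/4π² = 1.724×10¹⁴ × (2.609×10⁵)² / 39.48 = 2.972×10²³ m³.
a = 6.674×10⁷ m = 66736 km.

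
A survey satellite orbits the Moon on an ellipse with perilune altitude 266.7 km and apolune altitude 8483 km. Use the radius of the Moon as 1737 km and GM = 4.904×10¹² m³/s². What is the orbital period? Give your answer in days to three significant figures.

r_p = 1737 + 266.7 = 2003.7 km = 2.0037×10⁶ m.
r_a = 1737 + 8483 = 10220 km = 1.0220×10⁷ m.
Semi-major axis a = (r_p + r_a)/2 = (2003.7 + 10220)/2 = 6111.9 km = 6.112×10⁶ m.
By Kepler's third law T = 2π√(a³/μ) = 2π × 6.823×10³ = 4.287×10⁴ s.
= 0.4962 days.

T ≈ 0.496 days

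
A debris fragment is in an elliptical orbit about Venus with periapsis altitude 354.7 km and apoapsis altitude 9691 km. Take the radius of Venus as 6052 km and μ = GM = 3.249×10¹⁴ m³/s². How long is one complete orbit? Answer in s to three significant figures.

T ≈ 12800 s

r_p = 6052 + 354.7 = 6406.7 km = 6.4067×10⁶ m.
r_a = 6052 + 9691 = 15743 km = 1.5743×10⁷ m.
Semi-major axis a = (r_p + r_a)/2 = (6406.7 + 15743)/2 = 11075 km = 1.107×10⁷ m.
By Kepler's third law T = 2π√(a³/μ) = 2π × 2.045×10³ = 1.285×10⁴ s.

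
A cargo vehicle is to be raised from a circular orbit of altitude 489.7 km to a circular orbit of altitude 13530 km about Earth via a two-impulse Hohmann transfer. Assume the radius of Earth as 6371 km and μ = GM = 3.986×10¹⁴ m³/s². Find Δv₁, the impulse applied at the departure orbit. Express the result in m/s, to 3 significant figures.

r₁ = 6371 + 489.7 = 6860.7 km = 6.8607×10⁶ m.
r₂ = 6371 + 13530 = 19901 km = 1.9901×10⁷ m.
Transfer ellipse a_t = (r₁ + r₂)/2 = 1.338×10⁷ m.
At r₁: circular v_c1 = √(μ/r₁) = 7622 m/s; transfer-perigee v_p = √[μ(2/r₁ − 1/a_t)] = 9296 m/s.
Δv₁ = v_p − v_c1 = 1673 m/s.

Δv ≈ 1670 m/s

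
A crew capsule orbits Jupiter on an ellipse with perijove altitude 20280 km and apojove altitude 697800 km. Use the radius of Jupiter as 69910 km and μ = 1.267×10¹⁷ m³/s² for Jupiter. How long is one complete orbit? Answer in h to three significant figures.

T ≈ 43.6 h

r_p = 69910 + 20280 = 90190 km = 9.0190×10⁷ m.
r_a = 69910 + 697800 = 767710 km = 7.6771×10⁸ m.
Semi-major axis a = (r_p + r_a)/2 = (90190 + 7.6771×10⁵)/2 = 4.2895×10⁵ km = 4.290×10⁸ m.
By Kepler's third law T = 2π√(a³/μ) = 2π × 2.496×10⁴ = 1.568×10⁵ s.
= 43.56 h.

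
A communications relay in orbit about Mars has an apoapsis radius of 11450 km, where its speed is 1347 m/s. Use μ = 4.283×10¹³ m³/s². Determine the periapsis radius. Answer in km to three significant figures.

r_a = 1.145×10⁷ m.
Specific energy ε = v²/2 − μ/r = -2.833×10⁶ J/kg, so a = −μ/(2ε) = 7.558×10⁶ m.
The apsides satisfy r_p + r_a = 2a, so the periapsis radius is 2a − r_a = 3.666×10⁶ m = 3666.1 km.

periapsis radius ≈ 3670 km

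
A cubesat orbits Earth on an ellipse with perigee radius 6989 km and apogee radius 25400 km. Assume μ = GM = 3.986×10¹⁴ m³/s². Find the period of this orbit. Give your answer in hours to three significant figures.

T ≈ 5.70 hours

Semi-major axis a = (r_p + r_a)/2 = (6989.0 + 25400)/2 = 16194 km = 1.619×10⁷ m.
By Kepler's third law T = 2π√(a³/μ) = 2π × 3.264×10³ = 2.051×10⁴ s.
= 5.697 hours.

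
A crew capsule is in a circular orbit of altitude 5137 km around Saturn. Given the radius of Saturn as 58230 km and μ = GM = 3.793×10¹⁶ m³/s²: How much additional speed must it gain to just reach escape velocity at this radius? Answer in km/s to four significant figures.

r = 58230 + 5137 = 63367 km = 6.3367×10⁷ m.
Circular speed v_c = √(μ/r) = 24470 m/s.
Escape speed v_esc = √(2μ/r) = √2 × v_c = 34600 m/s.
Δv = v_esc − v_c = 10130 m/s = 10.13 km/s.

Δv ≈ 10.13 km/s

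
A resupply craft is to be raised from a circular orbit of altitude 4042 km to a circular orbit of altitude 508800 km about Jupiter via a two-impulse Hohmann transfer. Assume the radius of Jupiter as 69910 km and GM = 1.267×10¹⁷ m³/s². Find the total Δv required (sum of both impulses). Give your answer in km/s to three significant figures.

Δv_total ≈ 21.5 km/s

r₁ = 69910 + 4042 = 73952 km = 7.3952×10⁷ m.
r₂ = 69910 + 508800 = 578710 km = 5.7871×10⁸ m.
Transfer ellipse a_t = (r₁ + r₂)/2 = 3.263×10⁸ m.
At r₁: circular v_c1 = √(μ/r₁) = 41390 m/s; transfer-perijove v_p = √[μ(2/r₁ − 1/a_t)] = 55120 m/s.
Δv₁ = v_p − v_c1 = 13730 m/s.
At r₂: circular v_c2 = √(μ/r₂) = 14800 m/s; transfer-apojove v_a = √[μ(2/r₂ − 1/a_t)] = 7044 m/s.
Δv₂ = v_c2 − v_a = 7753 m/s.
Total Δv = Δv₁ + Δv₂ = 21480 m/s = 21.48 km/s.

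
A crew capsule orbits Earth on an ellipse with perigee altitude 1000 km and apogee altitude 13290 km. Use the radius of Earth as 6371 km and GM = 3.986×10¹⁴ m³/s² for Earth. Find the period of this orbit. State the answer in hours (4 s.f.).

T ≈ 4.344 hours

r_p = 6371 + 1000 = 7371.0 km = 7.3710×10⁶ m.
r_a = 6371 + 13290 = 19661 km = 1.9661×10⁷ m.
Semi-major axis a = (r_p + r_a)/2 = (7371.0 + 19661)/2 = 13516 km = 1.352×10⁷ m.
By Kepler's third law T = 2π√(a³/μ) = 2π × 2.489×10³ = 1.564×10⁴ s.
= 4.344 hours.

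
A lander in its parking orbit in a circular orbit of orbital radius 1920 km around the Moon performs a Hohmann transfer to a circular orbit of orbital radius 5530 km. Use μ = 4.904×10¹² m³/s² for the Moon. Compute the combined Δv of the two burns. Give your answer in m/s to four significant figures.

Δv_total ≈ 614.7 m/s

r₁ = 1920 km = 1.920×10⁶ m.
r₂ = 5530 km = 5.530×10⁶ m.
Transfer ellipse a_t = (r₁ + r₂)/2 = 3.725×10⁶ m.
At r₁: circular v_c1 = √(μ/r₁) = 1598 m/s; transfer-perilune v_p = √[μ(2/r₁ − 1/a_t)] = 1947 m/s.
Δv₁ = v_p − v_c1 = 349.1 m/s.
At r₂: circular v_c2 = √(μ/r₂) = 941.7 m/s; transfer-apolune v_a = √[μ(2/r₂ − 1/a_t)] = 676.1 m/s.
Δv₂ = v_c2 − v_a = 265.6 m/s.
Total Δv = Δv₁ + Δv₂ = 614.7 m/s.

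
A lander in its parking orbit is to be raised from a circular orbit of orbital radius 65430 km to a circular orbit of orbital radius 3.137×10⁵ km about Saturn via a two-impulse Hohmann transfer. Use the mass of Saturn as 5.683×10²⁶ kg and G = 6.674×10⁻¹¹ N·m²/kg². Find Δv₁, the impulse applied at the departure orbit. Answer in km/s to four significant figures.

μ = GM = 6.674×10⁻¹¹ × 5.683×10²⁶ = 3.793×10¹⁶ m³/s².
r₁ = 65430 km = 6.543×10⁷ m.
r₂ = 3.137×10⁵ km = 3.137×10⁸ m.
Transfer ellipse a_t = (r₁ + r₂)/2 = 1.896×10⁸ m.
At r₁: circular v_c1 = √(μ/r₁) = 24080 m/s; transfer-perikrone v_p = √[μ(2/r₁ − 1/a_t)] = 30970 m/s.
Δv₁ = v_p − v_c1 = 6896 m/s.
= 6.896 km/s.

Δv ≈ 6.896 km/s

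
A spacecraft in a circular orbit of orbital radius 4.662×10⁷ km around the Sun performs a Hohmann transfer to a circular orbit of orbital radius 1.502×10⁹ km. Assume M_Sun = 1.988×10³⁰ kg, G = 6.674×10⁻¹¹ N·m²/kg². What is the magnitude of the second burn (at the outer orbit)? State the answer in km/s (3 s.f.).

Δv ≈ 7.09 km/s

μ = GM = 6.674×10⁻¹¹ × 1.988×10³⁰ = 1.327×10²⁰ m³/s².
r₁ = 4.662×10⁷ km = 4.662×10¹⁰ m.
r₂ = 1.502×10⁹ km = 1.502×10¹² m.
Transfer ellipse a_t = (r₁ + r₂)/2 = 7.743×10¹¹ m.
At r₁: circular v_c1 = √(μ/r₁) = 53350 m/s; transfer-perihelion v_p = √[μ(2/r₁ − 1/a_t)] = 74300 m/s.
At r₂: circular v_c2 = √(μ/r₂) = 9399 m/s; transfer-aphelion v_a = √[μ(2/r₂ − 1/a_t)] = 2306 m/s.
Δv₂ = v_c2 − v_a = 7092 m/s.
= 7.092 km/s.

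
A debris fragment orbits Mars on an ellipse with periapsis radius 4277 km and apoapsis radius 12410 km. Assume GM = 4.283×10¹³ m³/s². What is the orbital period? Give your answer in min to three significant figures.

Semi-major axis a = (r_p + r_a)/2 = (4277.0 + 12410)/2 = 8343.5 km = 8.344×10⁶ m.
By Kepler's third law T = 2π√(a³/μ) = 2π × 3.683×10³ = 2.314×10⁴ s.
= 385.6 min.

T ≈ 386 min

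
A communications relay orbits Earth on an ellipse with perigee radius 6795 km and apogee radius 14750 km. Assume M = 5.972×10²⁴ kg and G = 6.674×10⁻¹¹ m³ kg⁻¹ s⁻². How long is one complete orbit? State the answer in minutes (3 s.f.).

μ = GM = 6.674×10⁻¹¹ × 5.972×10²⁴ = 3.986×10¹⁴ m³/s².
Semi-major axis a = (r_p + r_a)/2 = (6795.0 + 14750)/2 = 10772 km = 1.077×10⁷ m.
By Kepler's third law T = 2π√(a³/μ) = 2π × 1.771×10³ = 1.113×10⁴ s.
= 185.5 minutes.

T ≈ 185 minutes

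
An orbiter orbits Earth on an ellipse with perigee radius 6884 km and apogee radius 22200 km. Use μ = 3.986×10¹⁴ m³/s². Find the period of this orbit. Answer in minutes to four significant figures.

T ≈ 290.9 minutes

Semi-major axis a = (r_p + r_a)/2 = (6884.0 + 22200)/2 = 14542 km = 1.454×10⁷ m.
By Kepler's third law T = 2π√(a³/μ) = 2π × 2.778×10³ = 1.745×10⁴ s.
= 290.9 minutes.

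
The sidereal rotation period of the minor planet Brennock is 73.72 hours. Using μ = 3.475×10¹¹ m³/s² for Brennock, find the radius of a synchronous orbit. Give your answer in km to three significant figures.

T = 73.72 hours = 2.654×10⁵ s.
A synchronous orbit has period T, so by Kepler's third law a = (μT²/4π²)^(1/3).
μT²/4π² = 3.475×10¹¹ × (2.654×10⁵)² / 39.48 = 6.200×10²⁰ m³.
a = 8.527×10⁶ m = 8526.9 km.

r_sync ≈ 8530 km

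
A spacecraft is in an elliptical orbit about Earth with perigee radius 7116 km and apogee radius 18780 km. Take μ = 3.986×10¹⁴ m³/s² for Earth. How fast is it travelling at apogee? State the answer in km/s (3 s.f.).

v ≈ 3.42 km/s

Semi-major axis a = (r_p + r_a)/2 = 12948 km = 1.295×10⁷ m.
Vis-viva: v² = μ(2/r − 1/a) = 3.986×10¹⁴ × (1.065×10⁻⁷ − 7.723×10⁻⁸) = 1.166×10⁷ m²/s².
v = 3415 m/s = 3.415 km/s.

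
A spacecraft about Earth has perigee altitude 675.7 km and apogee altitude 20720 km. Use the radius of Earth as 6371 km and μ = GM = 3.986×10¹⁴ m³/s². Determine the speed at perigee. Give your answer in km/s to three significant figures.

v ≈ 9.48 km/s

r_p = 6371 + 675.7 = 7046.7 km = 7.0467×10⁶ m.
r_a = 6371 + 20720 = 27091 km = 2.7091×10⁷ m.
Semi-major axis a = (r_p + r_a)/2 = 17069 km = 1.707×10⁷ m.
Vis-viva: v² = μ(2/r − 1/a) = 3.986×10¹⁴ × (2.838×10⁻⁷ − 5.859×10⁻⁸) = 8.978×10⁷ m²/s².
v = 9475 m/s = 9.475 km/s.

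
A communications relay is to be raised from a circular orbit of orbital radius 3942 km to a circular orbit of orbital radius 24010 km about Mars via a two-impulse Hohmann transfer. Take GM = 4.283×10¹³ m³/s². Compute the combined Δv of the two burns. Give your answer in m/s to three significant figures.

Δv_total ≈ 1650 m/s

r₁ = 3942 km = 3.942×10⁶ m.
r₂ = 24010 km = 2.401×10⁷ m.
Transfer ellipse a_t = (r₁ + r₂)/2 = 1.398×10⁷ m.
At r₁: circular v_c1 = √(μ/r₁) = 3296 m/s; transfer-periapsis v_p = √[μ(2/r₁ − 1/a_t)] = 4320 m/s.
Δv₁ = v_p − v_c1 = 1024 m/s.
At r₂: circular v_c2 = √(μ/r₂) = 1336 m/s; transfer-apoapsis v_a = √[μ(2/r₂ − 1/a_t)] = 709.3 m/s.
Δv₂ = v_c2 − v_a = 626.3 m/s.
Total Δv = Δv₁ + Δv₂ = 1650 m/s.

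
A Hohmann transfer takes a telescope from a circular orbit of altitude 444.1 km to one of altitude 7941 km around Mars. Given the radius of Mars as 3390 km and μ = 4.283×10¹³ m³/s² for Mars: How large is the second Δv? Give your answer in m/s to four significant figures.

r₁ = 3390 + 444.1 = 3834.1 km = 3.8341×10⁶ m.
r₂ = 3390 + 7941 = 11331 km = 1.1331×10⁷ m.
Transfer ellipse a_t = (r₁ + r₂)/2 = 7.583×10⁶ m.
At r₁: circular v_c1 = √(μ/r₁) = 3342 m/s; transfer-periapsis v_p = √[μ(2/r₁ − 1/a_t)] = 4086 m/s.
At r₂: circular v_c2 = √(μ/r₂) = 1944 m/s; transfer-apoapsis v_a = √[μ(2/r₂ − 1/a_t)] = 1382 m/s.
Δv₂ = v_c2 − v_a = 561.7 m/s.

Δv ≈ 561.7 m/s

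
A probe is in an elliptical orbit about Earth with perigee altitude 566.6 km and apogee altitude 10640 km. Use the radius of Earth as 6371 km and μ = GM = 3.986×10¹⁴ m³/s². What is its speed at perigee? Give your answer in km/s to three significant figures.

r_p = 6371 + 566.6 = 6937.6 km = 6.9376×10⁶ m.
r_a = 6371 + 10640 = 17011 km = 1.7011×10⁷ m.
Semi-major axis a = (r_p + r_a)/2 = 11974 km = 1.197×10⁷ m.
Vis-viva: v² = μ(2/r − 1/a) = 3.986×10¹⁴ × (2.883×10⁻⁷ − 8.351×10⁻⁸) = 8.162×10⁷ m²/s².
v = 9034 m/s = 9.034 km/s.

v ≈ 9.03 km/s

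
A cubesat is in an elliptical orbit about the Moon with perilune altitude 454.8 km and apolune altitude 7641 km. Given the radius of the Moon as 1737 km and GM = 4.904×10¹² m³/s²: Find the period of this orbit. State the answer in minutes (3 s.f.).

T ≈ 658 minutes

r_p = 1737 + 454.8 = 2191.8 km = 2.1918×10⁶ m.
r_a = 1737 + 7641 = 9378.0 km = 9.3780×10⁶ m.
Semi-major axis a = (r_p + r_a)/2 = (2191.8 + 9378.0)/2 = 5784.9 km = 5.785×10⁶ m.
By Kepler's third law T = 2π√(a³/μ) = 2π × 6.283×10³ = 3.948×10⁴ s.
= 658.0 minutes.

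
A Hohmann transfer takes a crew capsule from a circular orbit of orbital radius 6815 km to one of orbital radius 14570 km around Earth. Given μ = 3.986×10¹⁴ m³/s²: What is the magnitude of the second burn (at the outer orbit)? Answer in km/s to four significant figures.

Δv ≈ 1.055 km/s

r₁ = 6815 km = 6.815×10⁶ m.
r₂ = 14570 km = 1.457×10⁷ m.
Transfer ellipse a_t = (r₁ + r₂)/2 = 1.069×10⁷ m.
At r₁: circular v_c1 = √(μ/r₁) = 7648 m/s; transfer-perigee v_p = √[μ(2/r₁ − 1/a_t)] = 8927 m/s.
At r₂: circular v_c2 = √(μ/r₂) = 5230 m/s; transfer-apogee v_a = √[μ(2/r₂ − 1/a_t)] = 4176 m/s.
Δv₂ = v_c2 − v_a = 1055 m/s.
= 1.055 km/s.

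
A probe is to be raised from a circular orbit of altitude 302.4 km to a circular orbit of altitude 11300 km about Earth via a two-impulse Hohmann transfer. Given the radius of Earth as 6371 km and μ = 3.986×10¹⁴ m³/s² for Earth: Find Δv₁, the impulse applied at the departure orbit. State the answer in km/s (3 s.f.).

Δv ≈ 1.58 km/s

r₁ = 6371 + 302.4 = 6673.4 km = 6.6734×10⁶ m.
r₂ = 6371 + 11300 = 17671 km = 1.7671×10⁷ m.
Transfer ellipse a_t = (r₁ + r₂)/2 = 1.217×10⁷ m.
At r₁: circular v_c1 = √(μ/r₁) = 7728 m/s; transfer-perigee v_p = √[μ(2/r₁ − 1/a_t)] = 9312 m/s.
Δv₁ = v_p − v_c1 = 1583 m/s.
= 1.583 km/s.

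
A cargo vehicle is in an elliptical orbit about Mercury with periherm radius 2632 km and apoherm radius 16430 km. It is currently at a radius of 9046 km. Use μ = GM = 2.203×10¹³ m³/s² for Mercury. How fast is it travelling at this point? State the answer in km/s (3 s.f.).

v ≈ 1.60 km/s

Semi-major axis a = (r_p + r_a)/2 = 9531.0 km = 9.531×10⁶ m.
Vis-viva: v² = μ(2/r − 1/a) = 2.203×10¹³ × (2.211×10⁻⁷ − 1.049×10⁻⁷) = 2.559×10⁶ m²/s².
v = 1600 m/s = 1.600 km/s.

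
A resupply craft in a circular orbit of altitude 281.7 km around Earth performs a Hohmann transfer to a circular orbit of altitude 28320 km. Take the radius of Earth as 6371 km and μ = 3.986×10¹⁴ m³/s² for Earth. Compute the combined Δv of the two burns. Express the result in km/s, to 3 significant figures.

r₁ = 6371 + 281.7 = 6652.7 km = 6.6527×10⁶ m.
r₂ = 6371 + 28320 = 34691 km = 3.4691×10⁷ m.
Transfer ellipse a_t = (r₁ + r₂)/2 = 2.067×10⁷ m.
At r₁: circular v_c1 = √(μ/r₁) = 7741 m/s; transfer-perigee v_p = √[μ(2/r₁ − 1/a_t)] = 10030 m/s.
Δv₁ = v_p − v_c1 = 2287 m/s.
At r₂: circular v_c2 = √(μ/r₂) = 3390 m/s; transfer-apogee v_a = √[μ(2/r₂ − 1/a_t)] = 1923 m/s.
Δv₂ = v_c2 − v_a = 1467 m/s.
Total Δv = Δv₁ + Δv₂ = 3754 m/s = 3.754 km/s.

Δv_total ≈ 3.75 km/s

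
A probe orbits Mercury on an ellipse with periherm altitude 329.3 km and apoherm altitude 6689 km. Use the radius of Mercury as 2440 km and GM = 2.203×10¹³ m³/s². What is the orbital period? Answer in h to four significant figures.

T ≈ 5.396 h

r_p = 2440 + 329.3 = 2769.3 km = 2.7693×10⁶ m.
r_a = 2440 + 6689 = 9129.0 km = 9.1290×10⁶ m.
Semi-major axis a = (r_p + r_a)/2 = (2769.3 + 9129.0)/2 = 5949.1 km = 5.949×10⁶ m.
By Kepler's third law T = 2π√(a³/μ) = 2π × 3.092×10³ = 1.942×10⁴ s.
= 5.396 h.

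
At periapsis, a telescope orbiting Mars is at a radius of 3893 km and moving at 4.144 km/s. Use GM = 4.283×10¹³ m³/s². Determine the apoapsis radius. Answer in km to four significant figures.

apoapsis radius ≈ 13840 km

r_p = 3.893×10⁶ m.
Specific energy ε = v²/2 − μ/r = -2.415×10⁶ J/kg, so a = −μ/(2ε) = 8.866×10⁶ m.
The apsides satisfy r_p + r_a = 2a, so the apoapsis radius is 2a − r_p = 1.384×10⁷ m = 13839 km.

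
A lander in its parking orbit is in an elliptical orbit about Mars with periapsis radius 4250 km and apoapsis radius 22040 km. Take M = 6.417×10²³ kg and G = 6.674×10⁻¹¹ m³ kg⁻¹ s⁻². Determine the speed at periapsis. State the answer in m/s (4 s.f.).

v ≈ 4110 m/s

μ = GM = 6.674×10⁻¹¹ × 6.417×10²³ = 4.283×10¹³ m³/s².
Semi-major axis a = (r_p + r_a)/2 = 13145 km = 1.314×10⁷ m.
Vis-viva: v² = μ(2/r − 1/a) = 4.283×10¹³ × (4.706×10⁻⁷ − 7.607×10⁻⁸) = 1.690×10⁷ m²/s².
v = 4110 m/s.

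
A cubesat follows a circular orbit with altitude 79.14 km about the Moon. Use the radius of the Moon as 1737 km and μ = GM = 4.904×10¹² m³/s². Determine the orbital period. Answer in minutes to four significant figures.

r = 1737 + 79.14 = 1816.1 km = 1.8161×10⁶ m.
Kepler's third law: T = 2π√(r³/μ) = 2π√((1.816×10⁶)³ / 4.904×10¹²).
r³/μ = 1.222×10⁶ s², so T = 2π × 1.105×10³ = 6.944×10³ s.
Converting: 6.944×10³ s ÷ 60.00 = 115.7 minutes.

T ≈ 115.7 minutes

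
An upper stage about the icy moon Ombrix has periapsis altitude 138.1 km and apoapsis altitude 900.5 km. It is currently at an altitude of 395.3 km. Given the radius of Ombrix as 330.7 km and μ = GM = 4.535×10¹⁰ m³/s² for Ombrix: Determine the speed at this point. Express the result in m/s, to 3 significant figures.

v ≈ 268 m/s

r_p = 330.7 + 138.1 = 468.80 km = 4.6880×10⁵ m.
r_a = 330.7 + 900.5 = 1231.2 km = 1.2312×10⁶ m.
r = 330.7 + 395.3 = 726.00 km = 7.260×10⁵ m.
Semi-major axis a = (r_p + r_a)/2 = 850.00 km = 8.500×10⁵ m.
Vis-viva: v² = μ(2/r − 1/a) = 4.535×10¹⁰ × (2.755×10⁻⁶ − 1.176×10⁻⁶) = 7.158×10⁴ m²/s².
v = 267.5 m/s.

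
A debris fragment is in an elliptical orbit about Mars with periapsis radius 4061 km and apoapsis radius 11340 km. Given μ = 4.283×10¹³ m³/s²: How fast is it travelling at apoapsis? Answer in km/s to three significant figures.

v ≈ 1.41 km/s

Semi-major axis a = (r_p + r_a)/2 = 7700.5 km = 7.700×10⁶ m.
Vis-viva: v² = μ(2/r − 1/a) = 4.283×10¹³ × (1.764×10⁻⁷ − 1.299×10⁻⁷) = 1.992×10⁶ m²/s².
v = 1411 m/s = 1.411 km/s.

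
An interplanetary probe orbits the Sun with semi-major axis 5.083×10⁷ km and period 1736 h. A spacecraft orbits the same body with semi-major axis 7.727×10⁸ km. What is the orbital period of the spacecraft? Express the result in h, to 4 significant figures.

T₂ ≈ 1.029×10⁵ h

Kepler's third law: T² ∝ a³, so T₂ = T₁ (a₂/a₁)^(3/2).
a₂/a₁ = 15.20, (a₂/a₁)^(3/2) = 59.27.
T₂ = 1736 × 59.27 = 1.029×10⁵ h.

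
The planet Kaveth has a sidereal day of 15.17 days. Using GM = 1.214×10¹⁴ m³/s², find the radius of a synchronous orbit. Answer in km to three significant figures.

T = 15.17 days = 1.311×10⁶ s.
A synchronous orbit has period T, so by Kepler's third law a = (μT²/4π²)^(1/3).
μT²/4π² = 1.214×10¹⁴ × (1.311×10⁶)² / 39.48 = 5.283×10²⁴ m³.
a = 1.742×10⁸ m = 1.7416×10⁵ km.

r_sync ≈ 1.74×10⁵ km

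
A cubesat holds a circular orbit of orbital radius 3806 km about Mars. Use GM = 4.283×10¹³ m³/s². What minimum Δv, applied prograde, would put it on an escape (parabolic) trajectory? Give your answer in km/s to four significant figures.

r = 3806 km = 3.806×10⁶ m.
Circular speed v_c = √(μ/r) = 3355 m/s.
Escape speed v_esc = √(2μ/r) = √2 × v_c = 4744 m/s.
Δv = v_esc − v_c = 1390 m/s = 1.390 km/s.

Δv ≈ 1.390 km/s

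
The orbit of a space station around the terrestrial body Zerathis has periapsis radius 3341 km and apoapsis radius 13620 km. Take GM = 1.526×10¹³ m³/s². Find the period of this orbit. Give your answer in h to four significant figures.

T ≈ 11.03 h

Semi-major axis a = (r_p + r_a)/2 = (3341.0 + 13620)/2 = 8480.5 km = 8.480×10⁶ m.
By Kepler's third law T = 2π√(a³/μ) = 2π × 6.322×10³ = 3.972×10⁴ s.
= 11.03 h.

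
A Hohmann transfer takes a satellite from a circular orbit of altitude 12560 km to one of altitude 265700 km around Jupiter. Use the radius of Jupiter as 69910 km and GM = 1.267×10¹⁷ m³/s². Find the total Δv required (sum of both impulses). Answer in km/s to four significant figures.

Δv_total ≈ 17.69 km/s

r₁ = 69910 + 12560 = 82470 km = 8.2470×10⁷ m.
r₂ = 69910 + 265700 = 335610 km = 3.3561×10⁸ m.
Transfer ellipse a_t = (r₁ + r₂)/2 = 2.090×10⁸ m.
At r₁: circular v_c1 = √(μ/r₁) = 39200 m/s; transfer-perijove v_p = √[μ(2/r₁ − 1/a_t)] = 49660 m/s.
Δv₁ = v_p − v_c1 = 10470 m/s.
At r₂: circular v_c2 = √(μ/r₂) = 19430 m/s; transfer-apojove v_a = √[μ(2/r₂ − 1/a_t)] = 12200 m/s.
Δv₂ = v_c2 − v_a = 7226 m/s.
Total Δv = Δv₁ + Δv₂ = 17690 m/s = 17.69 km/s.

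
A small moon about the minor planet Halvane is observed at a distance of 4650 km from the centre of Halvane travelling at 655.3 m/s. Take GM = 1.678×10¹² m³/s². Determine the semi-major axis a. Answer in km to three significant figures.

r = 4.650×10⁶ m.
Specific orbital energy ε = v²/2 − μ/r = (655.3)²/2 − 1.678×10¹²/4.650×10⁶ = -1.462×10⁵ J/kg.
Since ε = −μ/(2a), a = −μ/(2ε) = 5.741×10⁶ m = 5740.6 km.

a ≈ 5740 km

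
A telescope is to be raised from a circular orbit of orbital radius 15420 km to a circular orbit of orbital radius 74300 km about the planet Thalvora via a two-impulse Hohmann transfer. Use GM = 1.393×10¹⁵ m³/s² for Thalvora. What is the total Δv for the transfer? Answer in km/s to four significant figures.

r₁ = 15420 km = 1.542×10⁷ m.
r₂ = 74300 km = 7.430×10⁷ m.
Transfer ellipse a_t = (r₁ + r₂)/2 = 4.486×10⁷ m.
At r₁: circular v_c1 = √(μ/r₁) = 9505 m/s; transfer-periapsis v_p = √[μ(2/r₁ − 1/a_t)] = 12230 m/s.
Δv₁ = v_p − v_c1 = 2727 m/s.
At r₂: circular v_c2 = √(μ/r₂) = 4330 m/s; transfer-apoapsis v_a = √[μ(2/r₂ − 1/a_t)] = 2539 m/s.
Δv₂ = v_c2 − v_a = 1791 m/s.
Total Δv = Δv₁ + Δv₂ = 4519 m/s = 4.519 km/s.

Δv_total ≈ 4.519 km/s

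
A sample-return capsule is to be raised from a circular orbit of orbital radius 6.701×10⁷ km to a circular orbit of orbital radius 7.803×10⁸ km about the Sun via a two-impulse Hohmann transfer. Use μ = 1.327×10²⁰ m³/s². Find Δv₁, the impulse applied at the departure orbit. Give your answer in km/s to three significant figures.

r₁ = 6.701×10⁷ km = 6.701×10¹⁰ m.
r₂ = 7.803×10⁸ km = 7.803×10¹¹ m.
Transfer ellipse a_t = (r₁ + r₂)/2 = 4.237×10¹¹ m.
At r₁: circular v_c1 = √(μ/r₁) = 44500 m/s; transfer-perihelion v_p = √[μ(2/r₁ − 1/a_t)] = 60390 m/s.
Δv₁ = v_p − v_c1 = 15890 m/s.
= 15.89 km/s.

Δv ≈ 15.9 km/s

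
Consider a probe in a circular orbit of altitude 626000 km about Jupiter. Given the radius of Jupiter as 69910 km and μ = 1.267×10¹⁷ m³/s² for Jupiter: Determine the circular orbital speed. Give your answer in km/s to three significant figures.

v ≈ 13.5 km/s

r = 69910 + 626000 = 695910 km = 6.9591×10⁸ m.
For a circular orbit v = √(μ/r) = √(1.267×10¹⁷ / 6.959×10⁸) = √(1.821×10⁸) = 13490 m/s.
That is 13.49 km/s.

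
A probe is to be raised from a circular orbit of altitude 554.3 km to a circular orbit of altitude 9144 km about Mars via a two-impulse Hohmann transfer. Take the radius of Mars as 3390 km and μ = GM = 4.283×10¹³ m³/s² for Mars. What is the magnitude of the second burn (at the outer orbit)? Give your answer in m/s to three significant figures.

r₁ = 3390 + 554.3 = 3944.3 km = 3.9443×10⁶ m.
r₂ = 3390 + 9144 = 12534 km = 1.2534×10⁷ m.
Transfer ellipse a_t = (r₁ + r₂)/2 = 8.239×10⁶ m.
At r₁: circular v_c1 = √(μ/r₁) = 3295 m/s; transfer-periapsis v_p = √[μ(2/r₁ − 1/a_t)] = 4064 m/s.
At r₂: circular v_c2 = √(μ/r₂) = 1849 m/s; transfer-apoapsis v_a = √[μ(2/r₂ − 1/a_t)] = 1279 m/s.
Δv₂ = v_c2 − v_a = 569.5 m/s.

Δv ≈ 570 m/s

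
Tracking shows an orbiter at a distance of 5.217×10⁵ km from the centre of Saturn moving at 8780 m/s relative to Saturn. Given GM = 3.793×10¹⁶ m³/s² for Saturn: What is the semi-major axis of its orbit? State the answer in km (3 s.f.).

a ≈ 5.55×10⁵ km

r = 5.217×10⁸ m.
Vis-viva rearranged: 1/a = 2/r − v²/μ = 3.834×10⁻⁹ − 2.032×10⁻⁹ = 1.801×10⁻⁹ m⁻¹.
a = 5.552×10⁸ m = 5.5517×10⁵ km.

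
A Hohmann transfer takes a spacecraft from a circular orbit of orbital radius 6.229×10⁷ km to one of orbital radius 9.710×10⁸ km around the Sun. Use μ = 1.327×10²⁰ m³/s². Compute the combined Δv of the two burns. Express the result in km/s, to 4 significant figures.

Δv_total ≈ 24.75 km/s

r₁ = 6.229×10⁷ km = 6.229×10¹⁰ m.
r₂ = 9.710×10⁸ km = 9.710×10¹¹ m.
Transfer ellipse a_t = (r₁ + r₂)/2 = 5.166×10¹¹ m.
At r₁: circular v_c1 = √(μ/r₁) = 46160 m/s; transfer-perihelion v_p = √[μ(2/r₁ − 1/a_t)] = 63280 m/s.
Δv₁ = v_p − v_c1 = 17120 m/s.
At r₂: circular v_c2 = √(μ/r₂) = 11690 m/s; transfer-aphelion v_a = √[μ(2/r₂ − 1/a_t)] = 4059 m/s.
Δv₂ = v_c2 − v_a = 7631 m/s.
Total Δv = Δv₁ + Δv₂ = 24750 m/s = 24.75 km/s.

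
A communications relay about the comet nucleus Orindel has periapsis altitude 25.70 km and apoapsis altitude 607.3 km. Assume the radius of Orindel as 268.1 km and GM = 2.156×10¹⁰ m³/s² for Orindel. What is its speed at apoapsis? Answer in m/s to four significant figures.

r_p = 268.1 + 25.70 = 293.80 km = 2.9380×10⁵ m.
r_a = 268.1 + 607.3 = 875.40 km = 8.7540×10⁵ m.
Semi-major axis a = (r_p + r_a)/2 = 584.60 km = 5.846×10⁵ m.
Vis-viva: v² = μ(2/r − 1/a) = 2.156×10¹⁰ × (2.285×10⁻⁶ − 1.711×10⁻⁶) = 1.238×10⁴ m²/s².
v = 111.3 m/s.

v ≈ 111.3 m/s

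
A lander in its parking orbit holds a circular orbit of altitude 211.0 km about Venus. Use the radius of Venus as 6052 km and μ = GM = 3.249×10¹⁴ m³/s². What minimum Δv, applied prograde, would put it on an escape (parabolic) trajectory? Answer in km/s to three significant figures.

Δv ≈ 2.98 km/s

r = 6052 + 211.0 = 6263.0 km = 6.2630×10⁶ m.
Circular speed v_c = √(μ/r) = 7203 m/s.
Escape speed v_esc = √(2μ/r) = √2 × v_c = 10190 m/s.
Δv = v_esc − v_c = 2983 m/s = 2.983 km/s.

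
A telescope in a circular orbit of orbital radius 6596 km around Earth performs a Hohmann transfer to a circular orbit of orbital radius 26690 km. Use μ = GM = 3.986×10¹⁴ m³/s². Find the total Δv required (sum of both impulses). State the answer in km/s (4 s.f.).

r₁ = 6596 km = 6.596×10⁶ m.
r₂ = 26690 km = 2.669×10⁷ m.
Transfer ellipse a_t = (r₁ + r₂)/2 = 1.664×10⁷ m.
At r₁: circular v_c1 = √(μ/r₁) = 7774 m/s; transfer-perigee v_p = √[μ(2/r₁ − 1/a_t)] = 9844 m/s.
Δv₁ = v_p − v_c1 = 2071 m/s.
At r₂: circular v_c2 = √(μ/r₂) = 3865 m/s; transfer-apogee v_a = √[μ(2/r₂ − 1/a_t)] = 2433 m/s.
Δv₂ = v_c2 − v_a = 1432 m/s.
Total Δv = Δv₁ + Δv₂ = 3502 m/s = 3.502 km/s.

Δv_total ≈ 3.502 km/s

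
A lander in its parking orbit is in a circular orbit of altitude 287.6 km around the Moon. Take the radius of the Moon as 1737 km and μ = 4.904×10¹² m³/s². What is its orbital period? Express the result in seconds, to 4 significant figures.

T ≈ 8174 seconds

r = 1737 + 287.6 = 2024.6 km = 2.0246×10⁶ m.
Kepler's third law: T = 2π√(r³/μ) = 2π√((2.025×10⁶)³ / 4.904×10¹²).
r³/μ = 1.692×10⁶ s², so T = 2π × 1.301×10³ = 8.174×10³ s.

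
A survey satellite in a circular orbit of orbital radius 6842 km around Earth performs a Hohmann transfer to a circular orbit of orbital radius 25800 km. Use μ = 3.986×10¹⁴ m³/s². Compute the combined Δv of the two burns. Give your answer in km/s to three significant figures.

Δv_total ≈ 3.35 km/s

r₁ = 6842 km = 6.842×10⁶ m.
r₂ = 25800 km = 2.580×10⁷ m.
Transfer ellipse a_t = (r₁ + r₂)/2 = 1.632×10⁷ m.
At r₁: circular v_c1 = √(μ/r₁) = 7633 m/s; transfer-perigee v_p = √[μ(2/r₁ − 1/a_t)] = 9597 m/s.
Δv₁ = v_p − v_c1 = 1964 m/s.
At r₂: circular v_c2 = √(μ/r₂) = 3931 m/s; transfer-apogee v_a = √[μ(2/r₂ − 1/a_t)] = 2545 m/s.
Δv₂ = v_c2 − v_a = 1386 m/s.
Total Δv = Δv₁ + Δv₂ = 3349 m/s = 3.349 km/s.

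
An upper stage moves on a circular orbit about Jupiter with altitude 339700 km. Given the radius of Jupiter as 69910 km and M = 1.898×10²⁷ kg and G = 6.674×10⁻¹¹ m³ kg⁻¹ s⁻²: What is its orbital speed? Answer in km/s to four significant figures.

μ = GM = 6.674×10⁻¹¹ × 1.898×10²⁷ = 1.267×10¹⁷ m³/s².
r = 69910 + 339700 = 409610 km = 4.0961×10⁸ m.
For a circular orbit v = √(μ/r) = √(1.267×10¹⁷ / 4.096×10⁸) = √(3.093×10⁸) = 17590 m/s.
That is 17.59 km/s.

v ≈ 17.59 km/s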